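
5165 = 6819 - 1654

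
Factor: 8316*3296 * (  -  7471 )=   -  204776643456=   -  2^7 * 3^3*7^1*11^1*31^1*103^1*241^1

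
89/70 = 1 + 19/70= 1.27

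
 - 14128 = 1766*(-8)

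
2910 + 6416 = 9326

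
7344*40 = 293760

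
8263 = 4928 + 3335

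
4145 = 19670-15525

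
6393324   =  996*6419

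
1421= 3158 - 1737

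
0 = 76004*0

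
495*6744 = 3338280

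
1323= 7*189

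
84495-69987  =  14508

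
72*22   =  1584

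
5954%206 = 186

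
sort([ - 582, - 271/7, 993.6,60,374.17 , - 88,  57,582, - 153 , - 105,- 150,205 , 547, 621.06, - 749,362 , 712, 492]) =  [ - 749, - 582,  -  153, - 150, - 105, - 88, - 271/7,57, 60,  205,362, 374.17,  492, 547 , 582,621.06 , 712, 993.6]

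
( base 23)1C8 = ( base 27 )133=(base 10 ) 813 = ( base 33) ol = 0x32d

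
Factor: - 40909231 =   -  11^1*103^1*36107^1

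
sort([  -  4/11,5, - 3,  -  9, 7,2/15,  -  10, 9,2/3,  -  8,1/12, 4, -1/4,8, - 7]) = [ - 10,-9, - 8, - 7, - 3 ,  -  4/11, - 1/4, 1/12 , 2/15,2/3,  4,5,  7,8,  9]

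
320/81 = 320/81 = 3.95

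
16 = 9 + 7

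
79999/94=79999/94  =  851.05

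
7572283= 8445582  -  873299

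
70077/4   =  70077/4=17519.25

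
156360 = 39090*4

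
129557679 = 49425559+80132120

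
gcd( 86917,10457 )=1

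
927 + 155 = 1082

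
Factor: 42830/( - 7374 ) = - 21415/3687= - 3^(-1) *5^1*1229^( - 1)*4283^1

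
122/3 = 122/3 = 40.67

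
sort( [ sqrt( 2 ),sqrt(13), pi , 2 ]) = [sqrt ( 2 ), 2, pi,sqrt( 13 )]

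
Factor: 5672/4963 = 8/7 = 2^3 * 7^(  -  1)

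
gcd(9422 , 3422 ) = 2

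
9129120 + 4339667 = 13468787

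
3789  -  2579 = 1210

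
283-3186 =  - 2903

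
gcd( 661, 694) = 1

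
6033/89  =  6033/89 = 67.79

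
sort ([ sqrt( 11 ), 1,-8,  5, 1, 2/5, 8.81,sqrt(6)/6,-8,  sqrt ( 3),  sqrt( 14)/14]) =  [-8, - 8,sqrt( 14 )/14,2/5,sqrt (6)/6 , 1,1, sqrt( 3),sqrt(11 ),5,8.81] 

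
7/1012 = 7/1012  =  0.01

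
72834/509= 143+47/509 = 143.09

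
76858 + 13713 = 90571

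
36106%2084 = 678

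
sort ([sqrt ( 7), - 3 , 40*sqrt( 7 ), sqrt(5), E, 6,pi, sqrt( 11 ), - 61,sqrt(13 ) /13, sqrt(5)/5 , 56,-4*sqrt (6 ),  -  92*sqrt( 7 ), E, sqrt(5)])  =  [ - 92 *sqrt( 7 ), - 61,-4*sqrt ( 6), - 3, sqrt(13 ) /13, sqrt(5)/5  ,  sqrt( 5 ), sqrt( 5), sqrt(7) , E, E, pi, sqrt(11),6, 56,  40 *sqrt (7) ]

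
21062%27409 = 21062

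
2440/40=61= 61.00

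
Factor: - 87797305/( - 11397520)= 2^( - 4 ) * 863^1*20347^1 * 142469^ ( - 1) = 17559461/2279504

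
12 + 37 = 49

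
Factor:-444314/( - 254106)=299/171 = 3^(-2 )*13^1*19^ (- 1) * 23^1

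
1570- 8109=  - 6539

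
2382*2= 4764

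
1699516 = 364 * 4669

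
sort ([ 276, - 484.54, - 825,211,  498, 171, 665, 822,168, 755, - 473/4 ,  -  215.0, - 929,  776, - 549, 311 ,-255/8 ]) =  [  -  929, - 825,  -  549, - 484.54, - 215.0, - 473/4, - 255/8,  168, 171,211,  276, 311, 498,665, 755, 776, 822 ]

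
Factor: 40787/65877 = 3^( - 1)*7^ ( - 1)*3137^( - 1)*40787^1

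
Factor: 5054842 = 2^1*13^1*433^1*449^1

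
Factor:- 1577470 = - 2^1*5^1 * 157747^1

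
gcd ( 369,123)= 123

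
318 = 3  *106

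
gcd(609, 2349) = 87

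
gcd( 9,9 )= 9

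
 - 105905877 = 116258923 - 222164800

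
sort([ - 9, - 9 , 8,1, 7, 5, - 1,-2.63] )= [-9,  -  9,-2.63 , - 1,1 , 5, 7 , 8]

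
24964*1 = 24964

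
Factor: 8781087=3^1*7^1 * 67^1*79^2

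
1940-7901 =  - 5961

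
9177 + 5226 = 14403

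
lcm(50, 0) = 0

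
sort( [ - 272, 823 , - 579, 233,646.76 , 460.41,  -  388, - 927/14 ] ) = [ - 579, - 388,  -  272,-927/14,233, 460.41,646.76, 823]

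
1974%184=134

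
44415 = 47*945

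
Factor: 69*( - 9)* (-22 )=13662 = 2^1*3^3*11^1 *23^1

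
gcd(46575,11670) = 15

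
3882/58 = 1941/29 = 66.93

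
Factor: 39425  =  5^2*19^1*83^1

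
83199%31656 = 19887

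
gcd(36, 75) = 3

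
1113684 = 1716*649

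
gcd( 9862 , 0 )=9862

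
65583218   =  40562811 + 25020407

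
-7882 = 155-8037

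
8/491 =8/491 = 0.02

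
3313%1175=963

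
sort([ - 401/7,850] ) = [-401/7,850 ] 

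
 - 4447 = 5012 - 9459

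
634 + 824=1458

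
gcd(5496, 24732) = 2748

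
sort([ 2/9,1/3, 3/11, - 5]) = [ - 5,2/9,3/11,1/3 ]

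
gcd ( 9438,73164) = 78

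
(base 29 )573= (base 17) F48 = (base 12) 2677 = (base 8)10473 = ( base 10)4411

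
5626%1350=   226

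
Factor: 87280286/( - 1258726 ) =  - 43640143/629363 = - 7^( - 1)*281^1*89909^ ( - 1 )*155303^1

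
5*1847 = 9235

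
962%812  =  150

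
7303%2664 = 1975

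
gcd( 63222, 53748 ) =6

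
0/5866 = 0 = 0.00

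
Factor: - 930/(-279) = 10/3 = 2^1 * 3^(-1 )*5^1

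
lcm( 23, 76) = 1748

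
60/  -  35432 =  - 1 + 8843/8858 = -0.00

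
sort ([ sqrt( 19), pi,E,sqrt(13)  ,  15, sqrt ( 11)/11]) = [sqrt( 11)/11, E,pi,sqrt( 13)  ,  sqrt(19),15 ] 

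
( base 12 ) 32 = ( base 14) 2a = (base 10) 38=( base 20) 1i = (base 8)46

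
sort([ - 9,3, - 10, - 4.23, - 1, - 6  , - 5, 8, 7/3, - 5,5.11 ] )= [- 10, - 9, - 6, - 5, - 5, - 4.23, - 1,7/3, 3,5.11, 8]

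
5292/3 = 1764=1764.00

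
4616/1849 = 2 + 918/1849 = 2.50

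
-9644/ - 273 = 35+89/273 = 35.33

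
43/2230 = 43/2230 = 0.02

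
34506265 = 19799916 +14706349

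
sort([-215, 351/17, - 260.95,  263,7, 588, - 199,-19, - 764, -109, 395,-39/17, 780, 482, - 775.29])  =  [ - 775.29, - 764, - 260.95,- 215, - 199, - 109,-19, - 39/17, 7,351/17, 263, 395,482,588,780] 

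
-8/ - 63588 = 2/15897 = 0.00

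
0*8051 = 0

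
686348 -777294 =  - 90946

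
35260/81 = 435 + 25/81 = 435.31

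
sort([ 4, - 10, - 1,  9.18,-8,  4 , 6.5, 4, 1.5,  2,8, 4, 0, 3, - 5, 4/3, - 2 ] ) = [ - 10, - 8,-5, - 2, - 1, 0 , 4/3,1.5, 2, 3 , 4, 4, 4, 4, 6.5, 8 , 9.18]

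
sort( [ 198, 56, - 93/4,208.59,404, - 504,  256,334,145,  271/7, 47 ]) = [ - 504,- 93/4 , 271/7,47,56,145,198, 208.59,256, 334,404]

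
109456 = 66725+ 42731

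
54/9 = 6= 6.00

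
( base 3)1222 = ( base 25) 23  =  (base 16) 35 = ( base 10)53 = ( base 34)1j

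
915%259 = 138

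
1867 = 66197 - 64330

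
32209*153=4927977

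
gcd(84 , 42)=42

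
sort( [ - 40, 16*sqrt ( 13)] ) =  [ - 40 , 16*sqrt (13)]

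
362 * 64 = 23168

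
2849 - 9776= - 6927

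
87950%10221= 6182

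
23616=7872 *3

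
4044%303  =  105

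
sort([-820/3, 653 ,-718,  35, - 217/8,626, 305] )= [ -718,-820/3,-217/8,35,305, 626,653 ] 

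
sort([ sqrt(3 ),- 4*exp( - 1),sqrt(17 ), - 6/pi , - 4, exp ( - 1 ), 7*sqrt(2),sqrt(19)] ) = [ - 4, - 6/pi ,-4*exp( - 1 ),exp( - 1),sqrt (3 ), sqrt( 17 ),sqrt(  19), 7*sqrt( 2 ) ] 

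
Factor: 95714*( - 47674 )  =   - 2^2* 11^2*197^1*47857^1 = - 4563069236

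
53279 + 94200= 147479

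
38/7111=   38/7111 =0.01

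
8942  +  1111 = 10053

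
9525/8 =9525/8 = 1190.62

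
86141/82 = 2101/2 = 1050.50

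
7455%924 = 63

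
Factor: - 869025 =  - 3^1*5^2*11587^1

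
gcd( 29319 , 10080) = 3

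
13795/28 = 492 + 19/28 = 492.68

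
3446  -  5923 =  - 2477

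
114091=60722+53369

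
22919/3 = 7639 + 2/3 = 7639.67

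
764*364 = 278096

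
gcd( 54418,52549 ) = 7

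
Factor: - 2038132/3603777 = - 2^2 * 3^(-1 )*41^( - 1)*61^1*83^( - 1) * 353^(-1)*8353^1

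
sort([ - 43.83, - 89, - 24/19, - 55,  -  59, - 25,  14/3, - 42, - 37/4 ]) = [ - 89, - 59,-55, - 43.83,-42, - 25, - 37/4, - 24/19,14/3]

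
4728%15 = 3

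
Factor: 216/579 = 2^3*3^2*193^( - 1) = 72/193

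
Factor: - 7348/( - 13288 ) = 167/302=2^( - 1)*151^(-1 )*167^1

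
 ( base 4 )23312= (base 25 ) 158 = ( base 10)758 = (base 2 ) 1011110110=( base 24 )17e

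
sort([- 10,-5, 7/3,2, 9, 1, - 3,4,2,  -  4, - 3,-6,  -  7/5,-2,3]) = [ - 10, - 6,-5,-4, - 3, - 3, -2 , - 7/5,1,2,2, 7/3 , 3,4, 9 ] 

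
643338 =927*694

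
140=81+59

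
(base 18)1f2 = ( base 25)NL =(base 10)596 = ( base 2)1001010100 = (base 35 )h1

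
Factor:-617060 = -2^2*5^1*30853^1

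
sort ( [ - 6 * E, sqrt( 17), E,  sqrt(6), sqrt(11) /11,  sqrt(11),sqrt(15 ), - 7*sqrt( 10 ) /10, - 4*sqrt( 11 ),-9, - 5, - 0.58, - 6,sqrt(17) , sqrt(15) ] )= [ - 6*E, - 4*sqrt(11),  -  9, - 6, - 5, - 7*sqrt( 10)/10,-0.58,sqrt(11)/11 , sqrt(6 ) , E,  sqrt(11), sqrt(15),  sqrt( 15), sqrt( 17),sqrt( 17)] 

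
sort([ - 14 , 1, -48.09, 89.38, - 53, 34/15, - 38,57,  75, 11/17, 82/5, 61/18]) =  [ - 53, - 48.09 ,-38, - 14,11/17,1,  34/15,  61/18, 82/5, 57, 75,89.38]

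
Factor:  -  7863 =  - 3^1*2621^1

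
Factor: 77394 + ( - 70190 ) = 7204 = 2^2*1801^1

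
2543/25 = 2543/25 =101.72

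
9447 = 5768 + 3679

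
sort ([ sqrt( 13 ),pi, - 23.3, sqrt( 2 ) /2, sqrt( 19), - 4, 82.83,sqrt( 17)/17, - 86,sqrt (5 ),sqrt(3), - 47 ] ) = [ - 86, - 47,-23.3, - 4, sqrt(17) /17 , sqrt( 2 ) /2,sqrt( 3 ),sqrt (5 ), pi, sqrt( 13), sqrt(19 ) , 82.83 ]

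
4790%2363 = 64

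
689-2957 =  - 2268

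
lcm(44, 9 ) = 396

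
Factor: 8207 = 29^1*283^1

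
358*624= 223392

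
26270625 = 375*70055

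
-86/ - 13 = 6 +8/13= 6.62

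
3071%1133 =805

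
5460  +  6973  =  12433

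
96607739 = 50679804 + 45927935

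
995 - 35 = 960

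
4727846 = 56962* 83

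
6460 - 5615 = 845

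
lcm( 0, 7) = 0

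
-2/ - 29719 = 2/29719  =  0.00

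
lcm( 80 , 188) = 3760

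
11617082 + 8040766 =19657848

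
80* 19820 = 1585600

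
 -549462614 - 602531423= - 1151994037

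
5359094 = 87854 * 61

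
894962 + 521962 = 1416924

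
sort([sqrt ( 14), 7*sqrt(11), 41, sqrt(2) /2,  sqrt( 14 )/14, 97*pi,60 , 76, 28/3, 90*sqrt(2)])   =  [sqrt( 14)/14, sqrt( 2)/2,sqrt(14), 28/3 , 7 * sqrt(11),41, 60, 76, 90*sqrt( 2),97*pi] 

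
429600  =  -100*(-4296) 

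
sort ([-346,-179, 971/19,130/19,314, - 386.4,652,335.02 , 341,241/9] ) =[ - 386.4, - 346,-179, 130/19,241/9,971/19 , 314,335.02, 341, 652] 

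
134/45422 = 67/22711 = 0.00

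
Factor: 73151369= 29^1*2522461^1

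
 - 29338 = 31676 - 61014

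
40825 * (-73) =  - 2980225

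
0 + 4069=4069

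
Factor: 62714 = 2^1 * 31357^1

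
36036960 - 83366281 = -47329321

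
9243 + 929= 10172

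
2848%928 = 64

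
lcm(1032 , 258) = 1032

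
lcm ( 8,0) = 0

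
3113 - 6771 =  - 3658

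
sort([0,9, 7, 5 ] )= [ 0, 5,7,  9]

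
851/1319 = 851/1319 = 0.65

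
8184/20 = 409 + 1/5 = 409.20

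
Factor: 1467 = 3^2*163^1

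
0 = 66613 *0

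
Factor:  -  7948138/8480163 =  - 2^1 * 3^( - 1) * 11^1*47^(- 1)*137^( - 1)*439^ ( - 1)  *361279^1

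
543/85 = 6 + 33/85 = 6.39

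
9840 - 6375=3465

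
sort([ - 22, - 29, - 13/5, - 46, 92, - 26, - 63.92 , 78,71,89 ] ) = [ - 63.92, - 46, -29, - 26, -22,  -  13/5,  71, 78, 89, 92]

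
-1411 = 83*( - 17) 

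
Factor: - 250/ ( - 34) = 125/17  =  5^3 * 17^( - 1)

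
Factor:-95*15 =-3^1*5^2 * 19^1 = -  1425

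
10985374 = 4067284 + 6918090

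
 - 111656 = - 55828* 2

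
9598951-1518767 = 8080184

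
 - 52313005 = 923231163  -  975544168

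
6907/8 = 6907/8 = 863.38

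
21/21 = 1 = 1.00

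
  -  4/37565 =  - 4/37565 = -  0.00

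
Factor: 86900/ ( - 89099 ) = - 2^2 * 5^2*11^1*79^1 * 139^(  -  1 ) *641^ (  -  1)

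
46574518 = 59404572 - 12830054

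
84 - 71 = 13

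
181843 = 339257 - 157414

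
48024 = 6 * 8004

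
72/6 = 12 = 12.00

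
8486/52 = 4243/26 = 163.19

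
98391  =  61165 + 37226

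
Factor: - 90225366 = - 2^1*3^1*7^2*11^1*23^1*1213^1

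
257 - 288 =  - 31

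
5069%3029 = 2040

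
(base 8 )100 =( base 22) 2K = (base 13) 4C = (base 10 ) 64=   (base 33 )1v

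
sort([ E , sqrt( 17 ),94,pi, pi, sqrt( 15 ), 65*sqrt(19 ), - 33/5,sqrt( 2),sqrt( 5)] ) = [ - 33/5, sqrt(2) , sqrt(5 ) , E,pi,pi, sqrt ( 15),sqrt(17),  94,65 * sqrt( 19)]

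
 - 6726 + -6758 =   -  13484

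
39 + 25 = 64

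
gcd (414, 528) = 6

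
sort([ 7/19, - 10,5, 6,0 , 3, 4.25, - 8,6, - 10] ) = [ - 10,-10, - 8,0,7/19,3, 4.25, 5,6,6] 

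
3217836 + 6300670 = 9518506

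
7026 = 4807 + 2219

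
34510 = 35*986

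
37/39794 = 37/39794 = 0.00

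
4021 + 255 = 4276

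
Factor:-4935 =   -  3^1*5^1*7^1 * 47^1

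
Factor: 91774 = 2^1*45887^1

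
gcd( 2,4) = 2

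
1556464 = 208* 7483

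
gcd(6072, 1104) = 552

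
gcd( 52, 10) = 2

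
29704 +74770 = 104474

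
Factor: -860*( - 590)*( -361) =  -2^3*5^2*19^2*43^1*59^1 = -183171400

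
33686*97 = 3267542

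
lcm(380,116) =11020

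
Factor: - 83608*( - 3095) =2^3 * 5^1 * 7^1*619^1 * 1493^1 = 258766760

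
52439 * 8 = 419512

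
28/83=28/83 = 0.34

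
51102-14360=36742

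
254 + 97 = 351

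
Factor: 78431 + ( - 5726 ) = 3^1 * 5^1*37^1 * 131^1 = 72705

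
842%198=50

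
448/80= 28/5 = 5.60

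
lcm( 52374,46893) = 4032798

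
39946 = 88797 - 48851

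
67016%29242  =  8532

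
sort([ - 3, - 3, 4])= [-3,-3,4]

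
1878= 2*939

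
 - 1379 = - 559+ - 820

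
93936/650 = 144 + 168/325 = 144.52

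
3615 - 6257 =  - 2642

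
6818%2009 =791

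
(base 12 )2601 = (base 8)10341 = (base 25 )6ml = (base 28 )5e9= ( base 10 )4321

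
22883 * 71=1624693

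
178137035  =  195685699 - 17548664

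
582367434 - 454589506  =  127777928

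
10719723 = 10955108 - 235385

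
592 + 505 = 1097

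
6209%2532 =1145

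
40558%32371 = 8187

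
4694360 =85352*55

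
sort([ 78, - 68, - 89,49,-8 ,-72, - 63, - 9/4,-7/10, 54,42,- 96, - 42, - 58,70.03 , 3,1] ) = [ -96, - 89, - 72, - 68 ,  -  63, - 58,  -  42, - 8  , - 9/4, - 7/10, 1,3 , 42,49,54,70.03, 78 ] 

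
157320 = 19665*8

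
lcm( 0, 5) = 0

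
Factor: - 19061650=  - 2^1*5^2*381233^1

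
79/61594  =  79/61594 = 0.00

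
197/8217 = 197/8217 = 0.02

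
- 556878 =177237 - 734115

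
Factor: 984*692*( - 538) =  - 366339264 = - 2^6 * 3^1*41^1*173^1*269^1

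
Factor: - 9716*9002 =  -2^3 * 7^2*347^1*643^1 = -87463432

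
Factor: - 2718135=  - 3^2*5^1*7^1*8629^1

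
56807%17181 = 5264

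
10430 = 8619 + 1811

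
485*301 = 145985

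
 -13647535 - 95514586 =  - 109162121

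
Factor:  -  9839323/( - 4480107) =3^( - 1)*13^1* 29^1*26099^1*1493369^( - 1 )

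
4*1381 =5524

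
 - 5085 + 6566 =1481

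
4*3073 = 12292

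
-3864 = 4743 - 8607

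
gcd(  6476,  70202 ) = 2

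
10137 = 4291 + 5846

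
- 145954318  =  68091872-214046190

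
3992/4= 998 = 998.00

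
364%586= 364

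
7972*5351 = 42658172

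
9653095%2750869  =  1400488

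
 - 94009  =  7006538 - 7100547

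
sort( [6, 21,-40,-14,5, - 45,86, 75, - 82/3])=[-45, - 40 , - 82/3, - 14, 5 , 6, 21, 75 , 86]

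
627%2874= 627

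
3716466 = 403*9222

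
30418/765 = 30418/765 = 39.76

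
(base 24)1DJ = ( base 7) 2434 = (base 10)907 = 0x38b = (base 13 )54A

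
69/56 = 1 + 13/56 = 1.23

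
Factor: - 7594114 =-2^1*11^1*29^1*11903^1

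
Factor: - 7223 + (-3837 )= - 2^2*5^1*7^1*79^1=- 11060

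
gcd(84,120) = 12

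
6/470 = 3/235 = 0.01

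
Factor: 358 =2^1*179^1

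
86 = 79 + 7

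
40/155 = 8/31 = 0.26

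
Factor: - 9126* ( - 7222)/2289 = 21969324/763 = 2^2 * 3^2*7^( - 1)*13^2*23^1*109^( - 1 )*157^1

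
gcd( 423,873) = 9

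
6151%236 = 15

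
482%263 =219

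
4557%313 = 175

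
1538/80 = 769/40= 19.23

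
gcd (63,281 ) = 1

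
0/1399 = 0 = 0.00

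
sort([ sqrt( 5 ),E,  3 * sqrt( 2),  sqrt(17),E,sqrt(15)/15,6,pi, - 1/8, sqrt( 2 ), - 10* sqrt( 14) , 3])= [ - 10 * sqrt( 14) , - 1/8,sqrt(15 )/15,sqrt( 2) , sqrt( 5) , E, E, 3,pi,sqrt ( 17 ),  3*sqrt(2), 6 ] 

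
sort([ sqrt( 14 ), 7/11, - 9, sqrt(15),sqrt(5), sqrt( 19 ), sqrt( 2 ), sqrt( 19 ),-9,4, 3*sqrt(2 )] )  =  [ - 9, - 9, 7/11, sqrt( 2), sqrt( 5 ),sqrt( 14 ),sqrt( 15 ),  4, 3*sqrt( 2), sqrt(19 ),sqrt( 19 )]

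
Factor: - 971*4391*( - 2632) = 11221955752 = 2^3*7^1*47^1*971^1*4391^1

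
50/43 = 50/43 = 1.16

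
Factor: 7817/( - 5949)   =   - 3^ (- 2 ) * 661^ (-1) *7817^1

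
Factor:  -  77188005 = - 3^3*5^1*71^1*8053^1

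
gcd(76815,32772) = 3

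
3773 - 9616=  - 5843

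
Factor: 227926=2^1 *113963^1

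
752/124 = 188/31= 6.06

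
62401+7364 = 69765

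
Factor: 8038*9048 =72727824 = 2^4*3^1*13^1*29^1*4019^1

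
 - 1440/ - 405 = 32/9 = 3.56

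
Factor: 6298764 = 2^2 * 3^1 *101^1*5197^1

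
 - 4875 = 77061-81936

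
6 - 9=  - 3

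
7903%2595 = 118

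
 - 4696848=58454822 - 63151670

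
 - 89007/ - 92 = 89007/92 = 967.47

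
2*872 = 1744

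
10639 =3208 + 7431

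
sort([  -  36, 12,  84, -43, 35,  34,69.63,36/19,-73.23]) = [ - 73.23, - 43, - 36 , 36/19, 12,  34,  35,  69.63,84 ] 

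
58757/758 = 77 + 391/758   =  77.52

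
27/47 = 27/47 = 0.57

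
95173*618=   58816914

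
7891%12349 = 7891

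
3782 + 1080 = 4862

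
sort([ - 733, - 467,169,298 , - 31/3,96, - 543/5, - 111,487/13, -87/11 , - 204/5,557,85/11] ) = [ - 733,-467, - 111, - 543/5, - 204/5, - 31/3, - 87/11,85/11, 487/13,96, 169, 298,557 ] 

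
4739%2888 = 1851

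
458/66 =6 + 31/33=   6.94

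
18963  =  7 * 2709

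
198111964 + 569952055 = 768064019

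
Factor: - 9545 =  - 5^1*23^1*83^1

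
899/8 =899/8 = 112.38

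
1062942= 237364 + 825578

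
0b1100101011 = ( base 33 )oj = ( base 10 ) 811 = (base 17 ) 2DC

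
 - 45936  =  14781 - 60717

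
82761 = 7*11823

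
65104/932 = 69 + 199/233 = 69.85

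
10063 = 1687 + 8376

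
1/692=1/692 = 0.00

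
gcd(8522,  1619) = 1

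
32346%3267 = 2943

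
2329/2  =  1164 + 1/2 = 1164.50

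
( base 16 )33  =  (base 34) 1H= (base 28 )1n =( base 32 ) 1J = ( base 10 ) 51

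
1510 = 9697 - 8187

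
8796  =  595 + 8201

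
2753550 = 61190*45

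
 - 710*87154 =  - 61879340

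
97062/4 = 48531/2 = 24265.50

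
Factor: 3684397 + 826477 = 4510874 = 2^1*  2255437^1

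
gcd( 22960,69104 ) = 112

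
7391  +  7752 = 15143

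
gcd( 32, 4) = 4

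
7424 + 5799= 13223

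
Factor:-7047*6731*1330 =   -  2^1* 3^5*5^1 * 7^1*19^1*29^1 *53^1*127^1 = - 63086364810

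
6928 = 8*866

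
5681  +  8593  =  14274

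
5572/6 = 928 + 2/3=928.67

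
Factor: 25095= 3^1 * 5^1*7^1*239^1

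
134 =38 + 96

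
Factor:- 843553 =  - 843553^1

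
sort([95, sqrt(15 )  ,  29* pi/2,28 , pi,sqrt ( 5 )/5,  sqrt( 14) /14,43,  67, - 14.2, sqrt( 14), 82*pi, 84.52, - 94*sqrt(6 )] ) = [ - 94 * sqrt( 6 ),  -  14.2, sqrt( 14)/14, sqrt ( 5)/5,pi,sqrt( 14 ), sqrt ( 15 ), 28,43, 29*pi/2, 67, 84.52,95,82*pi ] 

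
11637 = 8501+3136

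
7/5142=7/5142 = 0.00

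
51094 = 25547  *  2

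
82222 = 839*98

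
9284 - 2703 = 6581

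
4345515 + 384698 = 4730213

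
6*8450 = 50700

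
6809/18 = 6809/18 = 378.28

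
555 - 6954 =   -  6399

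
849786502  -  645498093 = 204288409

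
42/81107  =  42/81107 = 0.00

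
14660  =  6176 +8484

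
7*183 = 1281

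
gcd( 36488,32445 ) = 1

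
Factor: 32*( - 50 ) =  - 1600 = - 2^6*5^2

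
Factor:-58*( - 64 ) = 2^7*29^1 = 3712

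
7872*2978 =23442816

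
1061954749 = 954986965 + 106967784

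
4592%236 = 108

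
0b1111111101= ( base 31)11T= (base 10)1021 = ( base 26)1D7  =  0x3FD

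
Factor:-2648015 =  - 5^1 * 529603^1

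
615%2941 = 615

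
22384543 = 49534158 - 27149615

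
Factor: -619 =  - 619^1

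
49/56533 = 49/56533 = 0.00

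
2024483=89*22747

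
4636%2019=598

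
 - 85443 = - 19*4497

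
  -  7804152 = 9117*( - 856)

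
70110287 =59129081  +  10981206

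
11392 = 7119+4273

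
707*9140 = 6461980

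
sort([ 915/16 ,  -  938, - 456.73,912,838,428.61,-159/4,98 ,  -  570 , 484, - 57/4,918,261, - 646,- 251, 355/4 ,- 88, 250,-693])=[ - 938, -693,-646, - 570, - 456.73, - 251,-88,-159/4,-57/4, 915/16,355/4, 98, 250,261,428.61,484,838, 912,918]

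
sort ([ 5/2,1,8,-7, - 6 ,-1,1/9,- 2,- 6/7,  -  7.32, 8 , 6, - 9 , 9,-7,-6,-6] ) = [ - 9,-7.32, - 7, - 7,-6,-6,-6  ,-2, - 1, - 6/7,1/9, 1,5/2, 6,8,8,9]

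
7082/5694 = 3541/2847 = 1.24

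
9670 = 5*1934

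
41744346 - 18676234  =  23068112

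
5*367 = 1835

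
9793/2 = 9793/2  =  4896.50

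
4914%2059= 796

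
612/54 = 34/3= 11.33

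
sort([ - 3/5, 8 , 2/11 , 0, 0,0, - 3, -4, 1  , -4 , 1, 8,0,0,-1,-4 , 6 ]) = [ - 4,-4, - 4 ,-3, - 1 ,-3/5,0, 0, 0, 0, 0,2/11, 1, 1,6,8 , 8]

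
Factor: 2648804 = 2^2 *17^1* 38953^1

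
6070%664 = 94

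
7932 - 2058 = 5874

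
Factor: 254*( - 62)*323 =  -  2^2 * 17^1*19^1*31^1 *127^1=- 5086604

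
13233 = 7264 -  - 5969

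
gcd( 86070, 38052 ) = 906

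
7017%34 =13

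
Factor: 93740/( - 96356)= -215/221 = - 5^1*13^(-1 )*17^(-1 )*43^1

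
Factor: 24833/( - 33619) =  - 19^1*1307^1*33619^(-1) 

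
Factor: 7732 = 2^2*1933^1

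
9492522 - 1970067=7522455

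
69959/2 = 69959/2=34979.50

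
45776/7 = 45776/7 = 6539.43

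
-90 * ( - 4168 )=375120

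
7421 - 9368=-1947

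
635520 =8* 79440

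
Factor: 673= 673^1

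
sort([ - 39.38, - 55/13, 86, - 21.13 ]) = [ - 39.38, - 21.13 ,-55/13, 86 ] 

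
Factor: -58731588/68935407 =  -2^2 * 3^2*29^(-1)*43^( - 1 ) * 18427^(  -  1 )*543811^1 = -19577196/22978469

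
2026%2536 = 2026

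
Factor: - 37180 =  - 2^2*5^1*11^1* 13^2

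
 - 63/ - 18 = 7/2 = 3.50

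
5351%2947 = 2404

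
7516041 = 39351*191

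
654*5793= 3788622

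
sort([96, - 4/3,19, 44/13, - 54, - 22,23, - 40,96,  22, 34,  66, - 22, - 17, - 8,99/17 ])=[ - 54, - 40, - 22, - 22, - 17,-8, - 4/3 , 44/13, 99/17, 19, 22,  23 , 34,  66,96,96 ]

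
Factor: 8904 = 2^3* 3^1*7^1*53^1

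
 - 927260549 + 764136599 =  - 163123950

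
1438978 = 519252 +919726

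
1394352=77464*18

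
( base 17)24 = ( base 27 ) 1B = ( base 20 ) 1I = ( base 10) 38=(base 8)46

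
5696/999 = 5 + 701/999 = 5.70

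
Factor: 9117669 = 3^1 * 11^1 * 276293^1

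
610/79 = 610/79 = 7.72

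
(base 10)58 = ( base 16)3a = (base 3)2011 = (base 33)1P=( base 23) 2c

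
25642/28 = 12821/14 = 915.79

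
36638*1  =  36638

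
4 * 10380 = 41520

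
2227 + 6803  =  9030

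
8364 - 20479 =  - 12115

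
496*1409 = 698864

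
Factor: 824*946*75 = 58462800=2^4*3^1*5^2*11^1*43^1*103^1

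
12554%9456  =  3098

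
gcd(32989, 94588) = 1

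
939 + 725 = 1664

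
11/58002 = 11/58002 = 0.00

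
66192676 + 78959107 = 145151783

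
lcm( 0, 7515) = 0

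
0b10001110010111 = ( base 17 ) 1e8g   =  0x2397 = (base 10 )9111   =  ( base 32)8sn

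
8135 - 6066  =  2069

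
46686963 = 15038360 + 31648603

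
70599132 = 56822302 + 13776830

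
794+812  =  1606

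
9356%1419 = 842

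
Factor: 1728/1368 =24/19 =2^3 * 3^1*19^ ( - 1) 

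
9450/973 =1350/139 = 9.71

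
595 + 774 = 1369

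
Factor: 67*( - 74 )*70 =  - 2^2*5^1*7^1*37^1 * 67^1 = - 347060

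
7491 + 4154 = 11645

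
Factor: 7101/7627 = 27/29 = 3^3*29^ (- 1 )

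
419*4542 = 1903098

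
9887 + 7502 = 17389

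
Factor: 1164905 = 5^1 * 7^1*83^1*  401^1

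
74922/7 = 74922/7 = 10703.14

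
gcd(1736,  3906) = 434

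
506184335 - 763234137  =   - 257049802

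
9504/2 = 4752 = 4752.00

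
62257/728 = 85 + 29/56 =85.52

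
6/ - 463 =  - 6/463 = - 0.01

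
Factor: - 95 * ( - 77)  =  7315 = 5^1*7^1*11^1 *19^1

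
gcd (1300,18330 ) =130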